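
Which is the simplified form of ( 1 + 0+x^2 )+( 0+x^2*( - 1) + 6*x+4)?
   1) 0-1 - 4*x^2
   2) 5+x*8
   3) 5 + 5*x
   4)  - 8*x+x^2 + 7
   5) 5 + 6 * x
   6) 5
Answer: 5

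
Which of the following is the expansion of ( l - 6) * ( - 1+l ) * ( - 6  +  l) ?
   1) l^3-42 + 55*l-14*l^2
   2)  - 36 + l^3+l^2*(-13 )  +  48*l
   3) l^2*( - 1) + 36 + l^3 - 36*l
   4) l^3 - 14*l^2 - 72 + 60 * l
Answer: 2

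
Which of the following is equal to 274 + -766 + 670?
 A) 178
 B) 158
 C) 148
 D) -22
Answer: A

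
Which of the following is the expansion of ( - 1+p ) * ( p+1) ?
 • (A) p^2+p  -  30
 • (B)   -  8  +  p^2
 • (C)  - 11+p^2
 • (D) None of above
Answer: D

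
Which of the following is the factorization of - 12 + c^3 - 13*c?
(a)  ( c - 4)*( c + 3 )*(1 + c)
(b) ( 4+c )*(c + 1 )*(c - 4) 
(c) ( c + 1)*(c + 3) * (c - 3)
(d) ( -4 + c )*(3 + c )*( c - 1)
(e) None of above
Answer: a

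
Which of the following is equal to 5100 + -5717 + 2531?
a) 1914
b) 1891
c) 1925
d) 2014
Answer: a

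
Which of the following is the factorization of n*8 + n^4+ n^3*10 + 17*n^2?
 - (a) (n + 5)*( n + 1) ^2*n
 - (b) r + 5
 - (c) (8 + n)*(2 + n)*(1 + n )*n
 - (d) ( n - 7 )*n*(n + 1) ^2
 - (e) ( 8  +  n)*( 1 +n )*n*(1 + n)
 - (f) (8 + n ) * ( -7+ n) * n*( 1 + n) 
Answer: e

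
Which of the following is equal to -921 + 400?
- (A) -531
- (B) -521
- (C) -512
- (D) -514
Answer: B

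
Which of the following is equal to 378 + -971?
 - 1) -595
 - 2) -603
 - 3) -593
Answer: 3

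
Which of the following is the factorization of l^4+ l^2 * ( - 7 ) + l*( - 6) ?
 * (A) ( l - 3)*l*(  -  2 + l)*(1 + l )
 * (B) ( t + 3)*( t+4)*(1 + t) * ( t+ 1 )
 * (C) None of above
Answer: C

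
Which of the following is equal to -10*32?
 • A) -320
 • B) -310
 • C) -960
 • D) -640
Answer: A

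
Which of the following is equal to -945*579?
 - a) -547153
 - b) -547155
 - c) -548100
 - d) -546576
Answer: b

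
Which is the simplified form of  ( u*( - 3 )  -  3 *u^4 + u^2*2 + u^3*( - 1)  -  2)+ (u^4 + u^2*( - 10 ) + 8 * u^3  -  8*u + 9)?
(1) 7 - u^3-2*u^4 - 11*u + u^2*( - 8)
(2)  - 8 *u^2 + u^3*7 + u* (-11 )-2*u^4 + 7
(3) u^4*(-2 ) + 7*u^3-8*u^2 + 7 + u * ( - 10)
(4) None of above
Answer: 2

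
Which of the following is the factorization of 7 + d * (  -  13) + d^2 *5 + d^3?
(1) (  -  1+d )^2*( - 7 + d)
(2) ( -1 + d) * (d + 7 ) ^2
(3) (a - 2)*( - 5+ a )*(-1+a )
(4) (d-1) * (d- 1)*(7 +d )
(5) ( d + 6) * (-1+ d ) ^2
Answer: 4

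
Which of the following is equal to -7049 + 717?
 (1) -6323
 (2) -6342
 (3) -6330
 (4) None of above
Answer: 4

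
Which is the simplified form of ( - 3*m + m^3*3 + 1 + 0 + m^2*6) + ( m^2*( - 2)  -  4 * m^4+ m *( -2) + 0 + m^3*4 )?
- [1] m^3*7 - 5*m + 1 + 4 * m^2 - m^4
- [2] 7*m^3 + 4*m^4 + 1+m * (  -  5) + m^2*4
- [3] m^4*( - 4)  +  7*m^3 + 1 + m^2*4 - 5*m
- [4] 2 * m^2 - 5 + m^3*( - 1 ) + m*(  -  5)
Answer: 3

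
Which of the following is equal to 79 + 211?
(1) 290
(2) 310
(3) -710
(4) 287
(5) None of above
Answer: 1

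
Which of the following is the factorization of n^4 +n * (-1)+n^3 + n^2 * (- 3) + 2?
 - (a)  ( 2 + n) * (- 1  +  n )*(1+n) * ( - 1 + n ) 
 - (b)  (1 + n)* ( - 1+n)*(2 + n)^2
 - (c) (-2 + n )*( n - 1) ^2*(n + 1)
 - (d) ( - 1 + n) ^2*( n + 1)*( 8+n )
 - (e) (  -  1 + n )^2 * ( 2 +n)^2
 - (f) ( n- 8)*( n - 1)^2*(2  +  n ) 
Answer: a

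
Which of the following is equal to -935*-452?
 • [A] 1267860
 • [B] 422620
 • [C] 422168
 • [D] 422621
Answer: B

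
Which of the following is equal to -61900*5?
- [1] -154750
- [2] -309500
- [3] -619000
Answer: 2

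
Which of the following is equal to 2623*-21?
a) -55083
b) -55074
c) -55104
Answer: a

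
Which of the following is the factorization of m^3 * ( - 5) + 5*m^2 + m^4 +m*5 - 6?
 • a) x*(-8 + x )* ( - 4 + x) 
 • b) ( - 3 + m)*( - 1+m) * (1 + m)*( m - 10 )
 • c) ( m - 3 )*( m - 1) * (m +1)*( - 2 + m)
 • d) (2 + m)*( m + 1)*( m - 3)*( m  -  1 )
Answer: c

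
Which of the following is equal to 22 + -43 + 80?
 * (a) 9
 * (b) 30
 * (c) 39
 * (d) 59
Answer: d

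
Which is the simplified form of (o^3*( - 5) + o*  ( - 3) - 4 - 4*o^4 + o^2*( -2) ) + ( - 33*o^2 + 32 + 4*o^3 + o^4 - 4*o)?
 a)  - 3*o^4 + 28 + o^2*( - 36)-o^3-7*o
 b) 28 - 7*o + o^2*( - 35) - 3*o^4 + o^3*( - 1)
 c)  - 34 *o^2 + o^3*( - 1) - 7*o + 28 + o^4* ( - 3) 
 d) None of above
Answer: b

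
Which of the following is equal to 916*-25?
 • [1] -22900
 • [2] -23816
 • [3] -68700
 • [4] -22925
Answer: 1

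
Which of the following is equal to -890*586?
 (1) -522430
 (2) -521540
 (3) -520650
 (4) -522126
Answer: 2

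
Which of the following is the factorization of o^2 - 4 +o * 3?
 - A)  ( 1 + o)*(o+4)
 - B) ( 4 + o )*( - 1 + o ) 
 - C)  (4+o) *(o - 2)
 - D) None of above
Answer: B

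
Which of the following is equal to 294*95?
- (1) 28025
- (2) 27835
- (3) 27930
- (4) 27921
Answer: 3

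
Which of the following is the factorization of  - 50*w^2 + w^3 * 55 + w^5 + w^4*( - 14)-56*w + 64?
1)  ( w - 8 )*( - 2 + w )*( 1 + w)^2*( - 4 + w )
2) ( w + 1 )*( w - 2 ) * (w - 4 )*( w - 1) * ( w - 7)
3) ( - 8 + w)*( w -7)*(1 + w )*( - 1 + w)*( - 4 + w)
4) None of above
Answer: 4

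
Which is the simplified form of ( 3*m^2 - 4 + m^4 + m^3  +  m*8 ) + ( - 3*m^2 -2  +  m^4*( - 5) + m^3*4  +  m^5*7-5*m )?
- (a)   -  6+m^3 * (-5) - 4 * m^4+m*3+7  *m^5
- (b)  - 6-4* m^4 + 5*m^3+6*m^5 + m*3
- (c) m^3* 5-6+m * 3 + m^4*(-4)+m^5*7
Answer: c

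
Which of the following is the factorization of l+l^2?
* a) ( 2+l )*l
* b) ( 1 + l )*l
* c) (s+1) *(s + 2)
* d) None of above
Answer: b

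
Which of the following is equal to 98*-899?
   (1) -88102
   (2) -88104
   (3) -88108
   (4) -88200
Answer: 1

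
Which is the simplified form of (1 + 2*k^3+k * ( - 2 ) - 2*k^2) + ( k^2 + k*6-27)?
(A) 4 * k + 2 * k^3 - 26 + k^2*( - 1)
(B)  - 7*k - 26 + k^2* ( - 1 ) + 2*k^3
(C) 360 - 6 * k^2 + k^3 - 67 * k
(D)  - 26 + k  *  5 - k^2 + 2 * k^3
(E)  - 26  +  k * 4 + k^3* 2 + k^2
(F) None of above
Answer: A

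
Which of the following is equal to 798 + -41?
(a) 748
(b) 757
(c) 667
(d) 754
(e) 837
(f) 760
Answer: b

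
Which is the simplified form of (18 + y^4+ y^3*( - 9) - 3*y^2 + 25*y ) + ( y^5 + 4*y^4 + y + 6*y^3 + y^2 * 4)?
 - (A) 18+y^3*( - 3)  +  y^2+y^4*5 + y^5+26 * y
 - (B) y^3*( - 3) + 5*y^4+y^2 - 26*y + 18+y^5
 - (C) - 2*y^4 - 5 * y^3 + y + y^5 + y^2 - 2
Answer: A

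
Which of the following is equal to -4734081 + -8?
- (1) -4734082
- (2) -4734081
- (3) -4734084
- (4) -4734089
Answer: 4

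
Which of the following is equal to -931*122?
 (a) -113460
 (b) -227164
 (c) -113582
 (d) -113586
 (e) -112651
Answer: c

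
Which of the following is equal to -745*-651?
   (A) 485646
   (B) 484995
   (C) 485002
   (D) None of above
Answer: B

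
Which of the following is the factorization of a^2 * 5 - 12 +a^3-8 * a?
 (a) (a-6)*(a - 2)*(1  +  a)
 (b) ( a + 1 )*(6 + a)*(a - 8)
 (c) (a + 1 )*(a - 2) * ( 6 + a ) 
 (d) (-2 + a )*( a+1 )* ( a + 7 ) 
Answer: c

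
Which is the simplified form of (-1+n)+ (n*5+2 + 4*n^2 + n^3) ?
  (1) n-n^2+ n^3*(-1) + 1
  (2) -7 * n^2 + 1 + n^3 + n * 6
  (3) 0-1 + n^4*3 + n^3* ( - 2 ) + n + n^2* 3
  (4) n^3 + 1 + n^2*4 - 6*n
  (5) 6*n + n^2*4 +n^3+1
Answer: 5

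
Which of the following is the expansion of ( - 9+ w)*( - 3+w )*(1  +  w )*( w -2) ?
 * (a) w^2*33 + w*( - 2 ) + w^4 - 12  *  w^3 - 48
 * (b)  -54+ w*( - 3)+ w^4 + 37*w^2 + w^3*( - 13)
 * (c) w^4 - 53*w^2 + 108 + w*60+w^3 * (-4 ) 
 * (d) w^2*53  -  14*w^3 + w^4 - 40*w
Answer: b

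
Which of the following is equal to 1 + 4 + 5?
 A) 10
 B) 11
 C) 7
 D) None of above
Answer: A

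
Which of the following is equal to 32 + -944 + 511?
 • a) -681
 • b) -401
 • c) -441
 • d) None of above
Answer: b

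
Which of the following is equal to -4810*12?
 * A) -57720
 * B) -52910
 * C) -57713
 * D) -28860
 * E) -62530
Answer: A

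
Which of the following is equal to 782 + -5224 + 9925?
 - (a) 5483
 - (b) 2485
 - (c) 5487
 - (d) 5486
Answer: a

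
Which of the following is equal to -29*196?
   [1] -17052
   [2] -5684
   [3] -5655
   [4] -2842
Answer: 2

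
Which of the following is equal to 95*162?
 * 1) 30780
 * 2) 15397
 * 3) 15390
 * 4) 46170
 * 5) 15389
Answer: 3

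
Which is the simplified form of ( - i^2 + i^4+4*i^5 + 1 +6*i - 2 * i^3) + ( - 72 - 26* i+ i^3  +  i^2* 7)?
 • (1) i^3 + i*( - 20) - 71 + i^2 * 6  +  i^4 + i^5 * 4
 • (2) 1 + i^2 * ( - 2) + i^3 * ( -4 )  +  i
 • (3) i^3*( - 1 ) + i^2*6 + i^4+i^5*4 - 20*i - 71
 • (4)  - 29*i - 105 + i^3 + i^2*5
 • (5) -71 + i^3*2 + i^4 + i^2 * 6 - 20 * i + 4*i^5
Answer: 3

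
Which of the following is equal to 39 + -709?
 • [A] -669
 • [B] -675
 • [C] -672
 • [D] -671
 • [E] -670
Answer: E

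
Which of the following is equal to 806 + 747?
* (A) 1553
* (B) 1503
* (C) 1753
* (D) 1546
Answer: A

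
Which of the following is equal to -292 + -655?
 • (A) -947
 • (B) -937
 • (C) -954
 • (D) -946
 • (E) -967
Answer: A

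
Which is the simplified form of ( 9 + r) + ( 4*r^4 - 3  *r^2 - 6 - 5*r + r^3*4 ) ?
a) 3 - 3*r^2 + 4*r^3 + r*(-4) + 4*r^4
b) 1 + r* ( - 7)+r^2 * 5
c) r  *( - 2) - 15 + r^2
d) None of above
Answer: a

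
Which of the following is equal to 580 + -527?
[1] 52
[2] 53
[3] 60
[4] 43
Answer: 2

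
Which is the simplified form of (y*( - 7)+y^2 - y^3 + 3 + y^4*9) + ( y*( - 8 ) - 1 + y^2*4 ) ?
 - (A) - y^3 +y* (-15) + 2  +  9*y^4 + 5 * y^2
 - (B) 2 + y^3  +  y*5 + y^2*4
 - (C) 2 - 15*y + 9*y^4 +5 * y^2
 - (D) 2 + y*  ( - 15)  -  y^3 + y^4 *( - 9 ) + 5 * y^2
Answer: A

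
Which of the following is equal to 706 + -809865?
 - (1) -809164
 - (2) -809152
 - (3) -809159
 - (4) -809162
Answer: 3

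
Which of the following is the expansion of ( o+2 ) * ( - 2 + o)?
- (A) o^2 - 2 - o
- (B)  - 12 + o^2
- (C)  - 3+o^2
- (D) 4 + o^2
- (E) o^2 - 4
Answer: E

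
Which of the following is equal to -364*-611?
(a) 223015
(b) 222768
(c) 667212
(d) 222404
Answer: d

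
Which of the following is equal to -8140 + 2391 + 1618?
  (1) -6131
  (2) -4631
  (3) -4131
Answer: 3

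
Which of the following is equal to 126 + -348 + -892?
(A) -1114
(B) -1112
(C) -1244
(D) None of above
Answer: A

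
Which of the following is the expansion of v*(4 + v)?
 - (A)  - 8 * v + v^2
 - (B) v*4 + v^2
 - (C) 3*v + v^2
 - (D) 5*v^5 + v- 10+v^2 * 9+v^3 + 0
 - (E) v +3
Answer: B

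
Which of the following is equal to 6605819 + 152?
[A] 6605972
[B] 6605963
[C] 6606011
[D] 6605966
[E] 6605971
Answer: E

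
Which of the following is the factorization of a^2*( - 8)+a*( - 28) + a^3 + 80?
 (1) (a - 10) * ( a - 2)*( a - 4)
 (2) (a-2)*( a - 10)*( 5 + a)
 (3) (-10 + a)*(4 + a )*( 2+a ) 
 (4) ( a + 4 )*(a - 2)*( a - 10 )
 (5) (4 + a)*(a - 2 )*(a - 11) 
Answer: 4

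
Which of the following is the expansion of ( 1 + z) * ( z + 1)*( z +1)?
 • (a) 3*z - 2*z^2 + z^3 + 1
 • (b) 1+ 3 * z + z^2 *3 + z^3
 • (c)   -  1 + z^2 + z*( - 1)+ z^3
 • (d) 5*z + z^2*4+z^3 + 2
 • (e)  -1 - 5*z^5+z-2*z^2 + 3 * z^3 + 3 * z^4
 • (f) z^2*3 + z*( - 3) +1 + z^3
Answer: b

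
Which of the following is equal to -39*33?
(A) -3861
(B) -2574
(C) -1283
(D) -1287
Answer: D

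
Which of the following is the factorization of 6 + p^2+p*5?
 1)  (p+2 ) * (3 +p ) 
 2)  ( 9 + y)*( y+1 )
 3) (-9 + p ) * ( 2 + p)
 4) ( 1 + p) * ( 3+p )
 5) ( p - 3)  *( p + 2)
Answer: 1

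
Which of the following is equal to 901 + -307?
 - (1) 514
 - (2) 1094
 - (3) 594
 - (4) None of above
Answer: 3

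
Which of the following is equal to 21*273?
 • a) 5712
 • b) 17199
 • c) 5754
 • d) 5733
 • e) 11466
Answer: d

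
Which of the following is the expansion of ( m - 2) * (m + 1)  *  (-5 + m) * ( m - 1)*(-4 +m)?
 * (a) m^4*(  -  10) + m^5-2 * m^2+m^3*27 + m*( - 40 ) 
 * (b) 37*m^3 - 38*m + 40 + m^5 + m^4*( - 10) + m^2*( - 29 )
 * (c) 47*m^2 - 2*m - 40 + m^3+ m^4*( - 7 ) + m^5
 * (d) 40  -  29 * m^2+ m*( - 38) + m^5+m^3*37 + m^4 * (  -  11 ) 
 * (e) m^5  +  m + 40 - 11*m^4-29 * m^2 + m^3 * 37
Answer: d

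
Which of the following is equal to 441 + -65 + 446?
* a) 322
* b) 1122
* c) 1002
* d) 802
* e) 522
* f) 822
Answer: f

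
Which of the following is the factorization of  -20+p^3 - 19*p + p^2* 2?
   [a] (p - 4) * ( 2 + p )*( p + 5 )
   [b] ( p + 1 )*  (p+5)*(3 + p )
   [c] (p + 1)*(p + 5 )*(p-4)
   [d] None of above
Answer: c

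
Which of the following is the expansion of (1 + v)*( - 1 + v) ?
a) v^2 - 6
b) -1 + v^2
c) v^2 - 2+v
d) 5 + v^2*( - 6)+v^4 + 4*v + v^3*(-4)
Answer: b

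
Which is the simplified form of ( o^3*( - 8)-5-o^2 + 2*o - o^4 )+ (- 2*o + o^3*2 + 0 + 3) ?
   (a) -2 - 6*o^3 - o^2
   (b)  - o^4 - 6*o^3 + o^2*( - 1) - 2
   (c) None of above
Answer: b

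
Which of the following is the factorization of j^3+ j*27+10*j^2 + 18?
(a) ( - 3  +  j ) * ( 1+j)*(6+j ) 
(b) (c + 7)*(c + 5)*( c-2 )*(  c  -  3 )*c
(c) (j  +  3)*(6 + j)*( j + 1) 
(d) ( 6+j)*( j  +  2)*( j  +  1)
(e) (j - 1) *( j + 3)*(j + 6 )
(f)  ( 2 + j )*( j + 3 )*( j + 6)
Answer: c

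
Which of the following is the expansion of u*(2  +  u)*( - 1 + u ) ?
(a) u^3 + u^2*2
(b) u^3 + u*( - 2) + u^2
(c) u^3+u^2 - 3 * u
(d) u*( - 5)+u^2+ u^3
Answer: b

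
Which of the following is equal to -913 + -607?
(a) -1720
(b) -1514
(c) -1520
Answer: c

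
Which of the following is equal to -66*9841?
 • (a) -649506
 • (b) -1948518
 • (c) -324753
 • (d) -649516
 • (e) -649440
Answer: a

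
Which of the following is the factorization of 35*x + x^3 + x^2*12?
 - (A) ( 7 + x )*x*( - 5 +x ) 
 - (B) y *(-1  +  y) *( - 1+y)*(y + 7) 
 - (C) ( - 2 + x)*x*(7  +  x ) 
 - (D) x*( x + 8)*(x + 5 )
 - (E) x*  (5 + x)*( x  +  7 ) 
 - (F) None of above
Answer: E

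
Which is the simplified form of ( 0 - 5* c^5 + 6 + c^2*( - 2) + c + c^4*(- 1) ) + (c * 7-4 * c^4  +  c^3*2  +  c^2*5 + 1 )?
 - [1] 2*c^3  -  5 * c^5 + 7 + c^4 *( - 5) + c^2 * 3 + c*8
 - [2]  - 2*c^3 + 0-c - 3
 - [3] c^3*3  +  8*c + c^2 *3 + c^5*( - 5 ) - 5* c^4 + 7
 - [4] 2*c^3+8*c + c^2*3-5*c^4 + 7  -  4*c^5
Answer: 1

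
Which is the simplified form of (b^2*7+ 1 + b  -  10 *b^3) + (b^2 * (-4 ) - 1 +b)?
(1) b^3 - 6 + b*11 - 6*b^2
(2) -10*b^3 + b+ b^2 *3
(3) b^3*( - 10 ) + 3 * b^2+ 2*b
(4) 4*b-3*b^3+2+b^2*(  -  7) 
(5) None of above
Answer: 3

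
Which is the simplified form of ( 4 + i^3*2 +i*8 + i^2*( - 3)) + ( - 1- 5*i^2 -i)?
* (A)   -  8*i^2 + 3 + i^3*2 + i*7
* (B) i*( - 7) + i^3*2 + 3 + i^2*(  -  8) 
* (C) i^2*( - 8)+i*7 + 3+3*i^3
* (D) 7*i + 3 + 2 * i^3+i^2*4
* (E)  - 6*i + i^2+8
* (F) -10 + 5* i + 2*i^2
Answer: A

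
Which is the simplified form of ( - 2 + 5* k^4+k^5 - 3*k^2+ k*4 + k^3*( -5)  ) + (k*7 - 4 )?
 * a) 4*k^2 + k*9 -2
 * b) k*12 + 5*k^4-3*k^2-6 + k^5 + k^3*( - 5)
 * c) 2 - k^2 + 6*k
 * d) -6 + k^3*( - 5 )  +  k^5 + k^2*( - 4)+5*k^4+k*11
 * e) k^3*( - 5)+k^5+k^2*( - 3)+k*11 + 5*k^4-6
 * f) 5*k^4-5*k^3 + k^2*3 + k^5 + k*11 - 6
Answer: e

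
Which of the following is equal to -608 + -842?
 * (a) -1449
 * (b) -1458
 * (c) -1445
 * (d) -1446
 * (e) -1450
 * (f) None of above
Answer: e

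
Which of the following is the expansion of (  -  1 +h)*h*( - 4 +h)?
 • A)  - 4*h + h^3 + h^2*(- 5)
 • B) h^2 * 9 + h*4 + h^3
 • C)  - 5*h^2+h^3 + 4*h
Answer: C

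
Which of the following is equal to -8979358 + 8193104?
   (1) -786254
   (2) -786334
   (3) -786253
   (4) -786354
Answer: 1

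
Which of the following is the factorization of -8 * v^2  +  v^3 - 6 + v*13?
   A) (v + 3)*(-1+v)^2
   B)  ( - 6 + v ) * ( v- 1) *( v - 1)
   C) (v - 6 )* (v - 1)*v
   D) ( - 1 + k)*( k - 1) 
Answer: B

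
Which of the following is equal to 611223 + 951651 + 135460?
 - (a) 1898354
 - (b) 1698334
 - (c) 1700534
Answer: b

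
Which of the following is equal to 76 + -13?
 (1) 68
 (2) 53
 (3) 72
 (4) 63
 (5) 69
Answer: 4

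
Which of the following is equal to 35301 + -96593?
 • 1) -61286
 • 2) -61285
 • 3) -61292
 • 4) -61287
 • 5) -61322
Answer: 3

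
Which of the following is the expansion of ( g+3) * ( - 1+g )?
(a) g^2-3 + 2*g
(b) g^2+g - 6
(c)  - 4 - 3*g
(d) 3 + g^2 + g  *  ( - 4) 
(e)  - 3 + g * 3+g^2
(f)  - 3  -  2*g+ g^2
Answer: a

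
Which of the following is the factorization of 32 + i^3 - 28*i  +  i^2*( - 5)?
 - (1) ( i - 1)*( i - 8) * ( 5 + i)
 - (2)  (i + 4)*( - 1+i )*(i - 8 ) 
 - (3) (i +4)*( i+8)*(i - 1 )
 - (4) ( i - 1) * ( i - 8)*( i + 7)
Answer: 2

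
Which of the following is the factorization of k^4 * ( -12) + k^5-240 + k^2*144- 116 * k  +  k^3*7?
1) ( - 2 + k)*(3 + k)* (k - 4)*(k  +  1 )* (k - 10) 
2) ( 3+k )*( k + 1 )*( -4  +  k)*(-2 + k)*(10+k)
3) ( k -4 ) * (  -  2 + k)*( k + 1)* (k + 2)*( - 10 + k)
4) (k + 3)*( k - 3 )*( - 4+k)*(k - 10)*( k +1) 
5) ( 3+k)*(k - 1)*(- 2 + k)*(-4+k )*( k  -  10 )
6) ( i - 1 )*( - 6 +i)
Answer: 1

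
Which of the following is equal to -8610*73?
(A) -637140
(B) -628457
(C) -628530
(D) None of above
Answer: C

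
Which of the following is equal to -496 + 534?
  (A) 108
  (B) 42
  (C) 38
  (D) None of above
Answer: C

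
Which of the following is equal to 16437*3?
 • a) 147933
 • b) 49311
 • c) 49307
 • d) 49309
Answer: b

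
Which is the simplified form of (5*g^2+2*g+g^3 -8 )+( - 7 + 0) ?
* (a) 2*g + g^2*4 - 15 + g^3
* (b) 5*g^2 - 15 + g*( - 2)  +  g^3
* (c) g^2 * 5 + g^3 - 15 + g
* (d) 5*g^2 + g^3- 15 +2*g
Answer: d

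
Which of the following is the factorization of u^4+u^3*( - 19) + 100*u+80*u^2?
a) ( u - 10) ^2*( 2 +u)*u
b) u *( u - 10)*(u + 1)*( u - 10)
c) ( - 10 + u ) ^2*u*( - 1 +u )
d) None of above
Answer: b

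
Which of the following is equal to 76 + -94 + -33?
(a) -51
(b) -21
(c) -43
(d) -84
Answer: a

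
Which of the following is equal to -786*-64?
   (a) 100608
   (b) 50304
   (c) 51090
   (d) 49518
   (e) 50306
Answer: b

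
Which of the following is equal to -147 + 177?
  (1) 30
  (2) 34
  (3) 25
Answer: 1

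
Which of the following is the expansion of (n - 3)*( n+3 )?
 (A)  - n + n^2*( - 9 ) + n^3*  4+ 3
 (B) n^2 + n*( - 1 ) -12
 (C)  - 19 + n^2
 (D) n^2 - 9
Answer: D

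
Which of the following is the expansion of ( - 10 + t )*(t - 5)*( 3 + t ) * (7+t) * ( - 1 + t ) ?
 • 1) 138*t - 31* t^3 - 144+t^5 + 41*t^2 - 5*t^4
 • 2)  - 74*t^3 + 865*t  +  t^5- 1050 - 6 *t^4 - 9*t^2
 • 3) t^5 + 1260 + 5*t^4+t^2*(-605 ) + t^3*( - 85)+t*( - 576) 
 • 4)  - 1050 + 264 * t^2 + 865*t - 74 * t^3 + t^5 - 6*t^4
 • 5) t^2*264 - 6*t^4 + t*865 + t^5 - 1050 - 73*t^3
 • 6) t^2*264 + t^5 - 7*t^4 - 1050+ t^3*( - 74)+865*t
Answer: 4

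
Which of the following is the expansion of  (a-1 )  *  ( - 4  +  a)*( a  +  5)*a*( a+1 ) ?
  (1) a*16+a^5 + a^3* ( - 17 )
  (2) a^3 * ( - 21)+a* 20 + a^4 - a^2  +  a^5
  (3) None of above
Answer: 2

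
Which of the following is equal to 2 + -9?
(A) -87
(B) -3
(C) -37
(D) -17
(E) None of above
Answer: E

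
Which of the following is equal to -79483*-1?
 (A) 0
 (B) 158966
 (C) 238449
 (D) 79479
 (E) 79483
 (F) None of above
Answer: E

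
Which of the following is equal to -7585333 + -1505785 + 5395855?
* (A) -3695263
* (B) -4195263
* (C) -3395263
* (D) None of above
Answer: A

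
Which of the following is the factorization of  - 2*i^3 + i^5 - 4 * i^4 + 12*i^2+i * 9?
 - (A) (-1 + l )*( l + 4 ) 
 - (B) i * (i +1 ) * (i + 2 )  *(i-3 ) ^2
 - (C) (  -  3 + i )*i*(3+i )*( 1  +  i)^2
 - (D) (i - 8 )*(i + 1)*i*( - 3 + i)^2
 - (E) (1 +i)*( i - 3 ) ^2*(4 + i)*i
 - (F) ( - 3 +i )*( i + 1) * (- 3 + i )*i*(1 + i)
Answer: F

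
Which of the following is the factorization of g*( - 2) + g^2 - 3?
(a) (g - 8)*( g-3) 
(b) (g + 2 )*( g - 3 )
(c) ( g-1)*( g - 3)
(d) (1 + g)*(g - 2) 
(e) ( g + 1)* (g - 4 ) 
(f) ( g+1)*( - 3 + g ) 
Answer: f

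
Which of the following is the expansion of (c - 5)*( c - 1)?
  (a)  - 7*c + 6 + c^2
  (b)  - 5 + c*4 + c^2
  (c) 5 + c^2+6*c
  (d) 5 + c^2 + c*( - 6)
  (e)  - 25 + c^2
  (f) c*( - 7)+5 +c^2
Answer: d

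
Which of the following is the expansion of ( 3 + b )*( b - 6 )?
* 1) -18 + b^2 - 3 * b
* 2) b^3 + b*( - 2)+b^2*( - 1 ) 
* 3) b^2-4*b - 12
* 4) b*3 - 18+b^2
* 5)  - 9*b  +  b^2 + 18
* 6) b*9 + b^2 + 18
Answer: 1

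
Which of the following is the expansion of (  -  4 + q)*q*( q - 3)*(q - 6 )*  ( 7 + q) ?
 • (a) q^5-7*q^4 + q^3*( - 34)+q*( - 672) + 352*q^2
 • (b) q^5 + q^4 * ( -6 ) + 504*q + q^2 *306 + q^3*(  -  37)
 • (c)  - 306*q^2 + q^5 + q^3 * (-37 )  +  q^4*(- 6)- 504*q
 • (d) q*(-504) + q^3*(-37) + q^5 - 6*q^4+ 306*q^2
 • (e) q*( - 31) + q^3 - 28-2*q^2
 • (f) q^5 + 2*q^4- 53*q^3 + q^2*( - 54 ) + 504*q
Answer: d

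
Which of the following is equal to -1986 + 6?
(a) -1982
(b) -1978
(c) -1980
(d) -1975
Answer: c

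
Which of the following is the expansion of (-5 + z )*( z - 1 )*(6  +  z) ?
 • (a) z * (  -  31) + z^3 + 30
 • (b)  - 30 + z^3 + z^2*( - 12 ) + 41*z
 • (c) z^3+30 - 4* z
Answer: a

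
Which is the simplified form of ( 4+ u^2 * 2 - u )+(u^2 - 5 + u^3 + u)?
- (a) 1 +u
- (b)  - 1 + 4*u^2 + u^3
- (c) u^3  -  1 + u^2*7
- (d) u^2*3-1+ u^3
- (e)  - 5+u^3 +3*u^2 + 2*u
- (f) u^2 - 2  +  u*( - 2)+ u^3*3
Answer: d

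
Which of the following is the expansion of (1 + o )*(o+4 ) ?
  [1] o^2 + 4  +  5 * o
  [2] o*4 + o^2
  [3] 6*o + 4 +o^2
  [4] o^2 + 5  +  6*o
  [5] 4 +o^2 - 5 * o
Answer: 1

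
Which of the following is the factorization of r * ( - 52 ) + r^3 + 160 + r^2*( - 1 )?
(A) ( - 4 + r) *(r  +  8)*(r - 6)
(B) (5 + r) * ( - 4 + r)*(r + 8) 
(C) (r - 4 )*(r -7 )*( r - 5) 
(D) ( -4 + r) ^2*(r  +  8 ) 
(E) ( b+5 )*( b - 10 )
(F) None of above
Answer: F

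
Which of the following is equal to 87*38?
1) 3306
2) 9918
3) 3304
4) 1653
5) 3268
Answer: 1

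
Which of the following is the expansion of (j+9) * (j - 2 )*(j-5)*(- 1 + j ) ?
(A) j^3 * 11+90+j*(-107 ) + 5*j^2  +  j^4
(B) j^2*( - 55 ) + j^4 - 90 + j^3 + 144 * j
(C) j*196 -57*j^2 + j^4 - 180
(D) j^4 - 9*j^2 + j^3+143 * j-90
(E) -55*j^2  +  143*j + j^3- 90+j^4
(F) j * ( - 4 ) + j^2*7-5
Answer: E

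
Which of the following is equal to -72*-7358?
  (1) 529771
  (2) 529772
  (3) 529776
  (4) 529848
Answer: 3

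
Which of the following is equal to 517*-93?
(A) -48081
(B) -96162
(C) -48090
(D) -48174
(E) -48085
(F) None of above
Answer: A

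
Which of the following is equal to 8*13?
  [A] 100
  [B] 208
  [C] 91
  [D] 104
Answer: D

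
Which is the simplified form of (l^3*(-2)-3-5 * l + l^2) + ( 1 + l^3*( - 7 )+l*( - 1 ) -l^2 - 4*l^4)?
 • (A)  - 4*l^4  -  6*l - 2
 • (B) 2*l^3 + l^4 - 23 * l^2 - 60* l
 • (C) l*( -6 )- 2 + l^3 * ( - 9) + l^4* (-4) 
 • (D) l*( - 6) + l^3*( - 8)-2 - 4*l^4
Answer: C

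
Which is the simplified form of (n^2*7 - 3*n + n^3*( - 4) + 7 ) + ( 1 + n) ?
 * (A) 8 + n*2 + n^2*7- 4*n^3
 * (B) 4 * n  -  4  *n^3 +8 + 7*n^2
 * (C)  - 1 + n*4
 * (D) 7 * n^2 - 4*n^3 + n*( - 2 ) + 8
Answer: D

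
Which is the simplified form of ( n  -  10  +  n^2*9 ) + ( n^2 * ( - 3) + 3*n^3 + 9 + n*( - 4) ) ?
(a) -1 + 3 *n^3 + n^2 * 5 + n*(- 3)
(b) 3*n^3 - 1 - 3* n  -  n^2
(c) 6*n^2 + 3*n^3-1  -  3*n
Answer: c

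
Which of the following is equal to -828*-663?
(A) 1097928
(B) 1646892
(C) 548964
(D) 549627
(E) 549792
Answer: C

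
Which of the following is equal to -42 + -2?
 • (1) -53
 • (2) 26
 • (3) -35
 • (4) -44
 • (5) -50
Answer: 4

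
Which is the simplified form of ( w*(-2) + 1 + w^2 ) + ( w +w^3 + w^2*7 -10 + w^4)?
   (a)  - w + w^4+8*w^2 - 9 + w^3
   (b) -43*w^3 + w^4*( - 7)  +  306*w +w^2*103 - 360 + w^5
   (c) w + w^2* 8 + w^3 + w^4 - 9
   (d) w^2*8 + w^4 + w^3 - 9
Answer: a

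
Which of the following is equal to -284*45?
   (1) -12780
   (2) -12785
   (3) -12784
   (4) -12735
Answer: 1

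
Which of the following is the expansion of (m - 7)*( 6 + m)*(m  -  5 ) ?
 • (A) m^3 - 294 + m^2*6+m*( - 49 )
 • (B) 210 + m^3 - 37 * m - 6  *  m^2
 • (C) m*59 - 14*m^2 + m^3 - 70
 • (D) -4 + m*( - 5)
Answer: B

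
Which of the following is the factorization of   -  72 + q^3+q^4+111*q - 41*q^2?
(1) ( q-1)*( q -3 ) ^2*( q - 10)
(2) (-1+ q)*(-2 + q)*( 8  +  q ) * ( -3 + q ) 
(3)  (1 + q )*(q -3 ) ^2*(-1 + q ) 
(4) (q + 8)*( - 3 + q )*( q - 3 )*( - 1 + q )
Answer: 4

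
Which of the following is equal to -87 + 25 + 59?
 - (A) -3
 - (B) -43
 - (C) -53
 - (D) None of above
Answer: A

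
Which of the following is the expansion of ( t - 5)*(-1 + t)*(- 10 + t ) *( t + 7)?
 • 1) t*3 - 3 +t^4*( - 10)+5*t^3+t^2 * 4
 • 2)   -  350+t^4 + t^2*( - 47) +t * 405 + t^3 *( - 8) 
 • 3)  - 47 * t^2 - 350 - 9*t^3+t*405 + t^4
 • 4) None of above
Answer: 3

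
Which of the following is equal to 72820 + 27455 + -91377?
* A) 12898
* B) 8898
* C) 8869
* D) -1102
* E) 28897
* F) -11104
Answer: B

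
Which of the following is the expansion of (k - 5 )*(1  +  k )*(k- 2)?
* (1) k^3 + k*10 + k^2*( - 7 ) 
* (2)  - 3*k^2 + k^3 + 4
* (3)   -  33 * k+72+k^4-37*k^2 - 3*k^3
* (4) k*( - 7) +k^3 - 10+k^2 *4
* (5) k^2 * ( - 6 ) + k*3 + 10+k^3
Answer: 5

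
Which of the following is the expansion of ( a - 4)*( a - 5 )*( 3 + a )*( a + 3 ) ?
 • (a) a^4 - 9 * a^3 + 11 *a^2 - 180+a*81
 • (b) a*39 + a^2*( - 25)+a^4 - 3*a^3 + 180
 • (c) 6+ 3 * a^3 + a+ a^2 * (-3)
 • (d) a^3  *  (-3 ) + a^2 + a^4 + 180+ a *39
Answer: b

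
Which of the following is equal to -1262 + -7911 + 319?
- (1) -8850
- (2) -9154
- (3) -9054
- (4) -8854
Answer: 4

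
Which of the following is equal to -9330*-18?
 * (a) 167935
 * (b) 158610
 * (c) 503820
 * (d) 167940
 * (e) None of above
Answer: d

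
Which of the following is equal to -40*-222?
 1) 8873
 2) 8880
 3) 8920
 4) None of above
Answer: 2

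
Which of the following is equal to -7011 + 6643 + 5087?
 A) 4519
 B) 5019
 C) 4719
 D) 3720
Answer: C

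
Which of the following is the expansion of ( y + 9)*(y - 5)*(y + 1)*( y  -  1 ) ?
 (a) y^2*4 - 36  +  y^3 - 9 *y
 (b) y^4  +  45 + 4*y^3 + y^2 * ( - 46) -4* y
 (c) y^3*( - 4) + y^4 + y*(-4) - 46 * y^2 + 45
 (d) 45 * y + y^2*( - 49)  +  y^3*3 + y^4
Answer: b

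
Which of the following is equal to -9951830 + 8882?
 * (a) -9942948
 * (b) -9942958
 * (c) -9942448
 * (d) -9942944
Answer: a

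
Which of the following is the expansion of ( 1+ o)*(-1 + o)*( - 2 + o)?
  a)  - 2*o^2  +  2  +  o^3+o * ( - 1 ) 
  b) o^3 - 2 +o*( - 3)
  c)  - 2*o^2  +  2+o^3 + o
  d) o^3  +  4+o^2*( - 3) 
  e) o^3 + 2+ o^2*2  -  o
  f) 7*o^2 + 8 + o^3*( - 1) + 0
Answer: a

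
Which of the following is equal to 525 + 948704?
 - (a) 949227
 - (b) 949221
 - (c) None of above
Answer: c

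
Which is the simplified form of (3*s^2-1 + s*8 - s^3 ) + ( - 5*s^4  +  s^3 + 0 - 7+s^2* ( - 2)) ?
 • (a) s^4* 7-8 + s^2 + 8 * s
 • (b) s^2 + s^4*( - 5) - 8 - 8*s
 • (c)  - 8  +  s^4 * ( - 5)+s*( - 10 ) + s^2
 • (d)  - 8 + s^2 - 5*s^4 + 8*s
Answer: d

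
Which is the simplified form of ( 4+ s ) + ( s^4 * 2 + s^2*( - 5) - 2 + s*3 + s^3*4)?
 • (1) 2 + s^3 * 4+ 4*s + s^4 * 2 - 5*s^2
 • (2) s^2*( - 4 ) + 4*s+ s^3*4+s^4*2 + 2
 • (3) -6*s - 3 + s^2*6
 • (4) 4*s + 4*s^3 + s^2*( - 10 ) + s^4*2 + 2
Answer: 1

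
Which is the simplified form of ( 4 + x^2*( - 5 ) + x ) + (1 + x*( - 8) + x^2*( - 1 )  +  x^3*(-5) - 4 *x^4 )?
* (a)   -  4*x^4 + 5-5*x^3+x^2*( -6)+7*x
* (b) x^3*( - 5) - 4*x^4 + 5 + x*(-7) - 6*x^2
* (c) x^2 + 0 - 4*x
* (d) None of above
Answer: b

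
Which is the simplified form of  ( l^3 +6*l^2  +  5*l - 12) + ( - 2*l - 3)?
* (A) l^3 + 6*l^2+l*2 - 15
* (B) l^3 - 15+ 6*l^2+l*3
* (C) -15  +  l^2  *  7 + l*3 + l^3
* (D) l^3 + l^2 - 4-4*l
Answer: B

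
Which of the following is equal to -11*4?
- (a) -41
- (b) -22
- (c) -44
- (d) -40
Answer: c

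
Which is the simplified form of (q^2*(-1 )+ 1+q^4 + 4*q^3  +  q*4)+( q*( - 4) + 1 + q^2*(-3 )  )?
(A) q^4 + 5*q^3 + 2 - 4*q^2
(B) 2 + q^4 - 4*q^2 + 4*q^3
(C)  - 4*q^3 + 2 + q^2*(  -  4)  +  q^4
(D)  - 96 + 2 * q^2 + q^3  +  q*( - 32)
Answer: B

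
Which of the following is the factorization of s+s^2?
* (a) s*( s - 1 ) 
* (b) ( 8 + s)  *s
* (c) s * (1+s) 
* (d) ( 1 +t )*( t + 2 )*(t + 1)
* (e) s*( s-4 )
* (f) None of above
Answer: c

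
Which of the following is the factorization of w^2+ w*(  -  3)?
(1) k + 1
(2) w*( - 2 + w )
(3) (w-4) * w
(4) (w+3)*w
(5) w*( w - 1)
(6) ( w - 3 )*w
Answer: 6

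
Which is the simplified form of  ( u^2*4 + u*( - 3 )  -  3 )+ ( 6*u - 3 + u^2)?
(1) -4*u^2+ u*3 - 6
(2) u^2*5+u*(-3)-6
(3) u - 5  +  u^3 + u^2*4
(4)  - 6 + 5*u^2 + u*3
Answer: 4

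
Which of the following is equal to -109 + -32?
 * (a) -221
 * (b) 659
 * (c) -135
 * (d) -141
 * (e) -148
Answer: d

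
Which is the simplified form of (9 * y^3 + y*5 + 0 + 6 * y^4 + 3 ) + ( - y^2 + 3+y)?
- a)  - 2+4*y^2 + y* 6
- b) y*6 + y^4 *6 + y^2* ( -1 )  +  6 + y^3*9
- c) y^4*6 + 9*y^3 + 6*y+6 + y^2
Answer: b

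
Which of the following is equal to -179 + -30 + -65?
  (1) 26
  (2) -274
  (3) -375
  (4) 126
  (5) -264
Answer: 2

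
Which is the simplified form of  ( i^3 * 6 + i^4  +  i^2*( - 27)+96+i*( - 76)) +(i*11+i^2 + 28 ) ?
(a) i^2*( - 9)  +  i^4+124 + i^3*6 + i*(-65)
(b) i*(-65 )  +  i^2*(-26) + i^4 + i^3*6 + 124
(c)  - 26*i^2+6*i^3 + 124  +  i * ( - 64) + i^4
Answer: b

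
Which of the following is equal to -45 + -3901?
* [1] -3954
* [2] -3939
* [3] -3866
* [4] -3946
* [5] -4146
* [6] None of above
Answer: 4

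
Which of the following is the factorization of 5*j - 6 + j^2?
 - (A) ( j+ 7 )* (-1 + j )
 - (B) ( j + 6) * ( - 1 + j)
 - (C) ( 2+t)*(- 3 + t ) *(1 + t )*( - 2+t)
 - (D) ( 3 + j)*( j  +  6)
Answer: B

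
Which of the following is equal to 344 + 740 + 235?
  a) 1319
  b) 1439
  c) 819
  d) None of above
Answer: a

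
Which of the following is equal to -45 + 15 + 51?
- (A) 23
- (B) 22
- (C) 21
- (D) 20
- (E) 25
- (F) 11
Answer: C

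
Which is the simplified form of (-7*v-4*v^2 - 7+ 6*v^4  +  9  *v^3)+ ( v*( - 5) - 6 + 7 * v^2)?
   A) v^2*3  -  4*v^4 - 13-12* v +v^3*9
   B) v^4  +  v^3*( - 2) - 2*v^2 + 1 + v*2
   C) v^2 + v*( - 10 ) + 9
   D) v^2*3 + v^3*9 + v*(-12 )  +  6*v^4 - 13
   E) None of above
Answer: D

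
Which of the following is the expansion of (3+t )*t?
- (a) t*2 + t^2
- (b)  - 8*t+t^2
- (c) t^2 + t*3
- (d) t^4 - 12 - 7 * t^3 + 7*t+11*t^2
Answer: c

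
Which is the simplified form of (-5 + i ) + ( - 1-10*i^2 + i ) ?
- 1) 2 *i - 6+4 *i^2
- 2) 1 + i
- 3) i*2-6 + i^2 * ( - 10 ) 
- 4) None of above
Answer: 3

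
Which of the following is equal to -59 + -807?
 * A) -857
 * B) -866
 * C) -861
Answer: B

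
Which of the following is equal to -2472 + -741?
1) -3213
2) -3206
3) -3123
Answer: 1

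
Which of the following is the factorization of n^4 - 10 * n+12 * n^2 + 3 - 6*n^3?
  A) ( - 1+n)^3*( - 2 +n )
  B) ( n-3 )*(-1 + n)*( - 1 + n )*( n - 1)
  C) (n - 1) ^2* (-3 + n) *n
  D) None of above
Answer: B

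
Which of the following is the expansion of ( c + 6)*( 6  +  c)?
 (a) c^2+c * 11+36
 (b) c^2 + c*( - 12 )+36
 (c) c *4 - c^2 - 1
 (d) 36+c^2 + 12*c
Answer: d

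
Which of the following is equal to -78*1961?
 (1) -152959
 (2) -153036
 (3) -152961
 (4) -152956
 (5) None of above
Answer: 5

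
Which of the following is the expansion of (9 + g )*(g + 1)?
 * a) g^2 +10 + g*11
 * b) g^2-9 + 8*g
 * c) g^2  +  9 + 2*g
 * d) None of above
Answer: d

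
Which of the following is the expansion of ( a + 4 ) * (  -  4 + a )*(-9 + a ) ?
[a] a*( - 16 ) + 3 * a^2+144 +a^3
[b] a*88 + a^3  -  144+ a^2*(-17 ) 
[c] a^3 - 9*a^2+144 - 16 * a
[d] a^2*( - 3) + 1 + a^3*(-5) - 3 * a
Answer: c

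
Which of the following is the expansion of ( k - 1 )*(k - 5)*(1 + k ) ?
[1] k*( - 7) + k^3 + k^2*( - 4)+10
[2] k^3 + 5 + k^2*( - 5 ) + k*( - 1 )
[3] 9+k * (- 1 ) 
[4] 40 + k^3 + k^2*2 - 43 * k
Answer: 2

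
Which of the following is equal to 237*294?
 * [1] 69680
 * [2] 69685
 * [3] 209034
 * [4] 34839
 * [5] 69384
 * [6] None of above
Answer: 6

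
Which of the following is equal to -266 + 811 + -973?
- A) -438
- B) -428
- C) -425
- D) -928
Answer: B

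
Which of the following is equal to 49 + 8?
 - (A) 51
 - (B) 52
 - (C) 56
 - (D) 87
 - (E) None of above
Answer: E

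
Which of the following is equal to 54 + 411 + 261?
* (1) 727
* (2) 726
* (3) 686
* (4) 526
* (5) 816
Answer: 2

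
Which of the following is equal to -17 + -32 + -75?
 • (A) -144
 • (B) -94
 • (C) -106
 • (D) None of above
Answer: D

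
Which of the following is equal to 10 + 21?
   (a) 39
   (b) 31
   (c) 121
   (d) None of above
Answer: b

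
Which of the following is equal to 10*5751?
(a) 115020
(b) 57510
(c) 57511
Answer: b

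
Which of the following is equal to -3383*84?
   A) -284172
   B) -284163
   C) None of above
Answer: A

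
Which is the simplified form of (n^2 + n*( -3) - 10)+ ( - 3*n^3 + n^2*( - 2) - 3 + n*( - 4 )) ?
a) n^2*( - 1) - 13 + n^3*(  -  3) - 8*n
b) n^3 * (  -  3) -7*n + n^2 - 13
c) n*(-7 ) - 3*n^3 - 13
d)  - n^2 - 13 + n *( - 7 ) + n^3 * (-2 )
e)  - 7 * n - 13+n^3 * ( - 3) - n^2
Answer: e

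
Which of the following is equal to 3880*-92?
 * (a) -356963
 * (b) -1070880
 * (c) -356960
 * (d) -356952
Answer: c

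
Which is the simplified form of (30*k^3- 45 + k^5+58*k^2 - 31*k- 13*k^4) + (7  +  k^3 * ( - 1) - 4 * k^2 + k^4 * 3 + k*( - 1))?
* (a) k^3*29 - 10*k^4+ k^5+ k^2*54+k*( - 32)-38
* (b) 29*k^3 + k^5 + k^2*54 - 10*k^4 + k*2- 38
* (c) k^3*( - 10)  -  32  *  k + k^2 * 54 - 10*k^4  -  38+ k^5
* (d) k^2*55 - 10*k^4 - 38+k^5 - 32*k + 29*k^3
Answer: a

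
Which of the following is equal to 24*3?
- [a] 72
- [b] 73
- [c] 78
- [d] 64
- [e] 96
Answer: a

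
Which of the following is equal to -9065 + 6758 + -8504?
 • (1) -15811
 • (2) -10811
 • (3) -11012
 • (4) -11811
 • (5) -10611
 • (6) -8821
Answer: 2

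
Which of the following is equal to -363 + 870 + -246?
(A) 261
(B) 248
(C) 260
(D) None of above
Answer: A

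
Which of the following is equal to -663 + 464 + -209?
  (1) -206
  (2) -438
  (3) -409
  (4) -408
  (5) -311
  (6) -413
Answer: 4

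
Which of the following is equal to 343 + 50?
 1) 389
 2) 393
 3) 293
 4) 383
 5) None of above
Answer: 2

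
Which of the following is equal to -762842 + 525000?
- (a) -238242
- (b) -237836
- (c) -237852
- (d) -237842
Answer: d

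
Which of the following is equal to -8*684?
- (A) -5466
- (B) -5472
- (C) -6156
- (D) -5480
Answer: B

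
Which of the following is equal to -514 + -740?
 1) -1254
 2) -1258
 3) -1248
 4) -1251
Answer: 1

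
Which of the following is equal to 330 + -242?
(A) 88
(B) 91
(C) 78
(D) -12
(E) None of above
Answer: A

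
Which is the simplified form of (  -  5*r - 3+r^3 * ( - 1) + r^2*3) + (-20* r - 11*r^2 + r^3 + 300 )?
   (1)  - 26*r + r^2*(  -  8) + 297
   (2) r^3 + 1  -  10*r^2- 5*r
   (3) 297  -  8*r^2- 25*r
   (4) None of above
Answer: 3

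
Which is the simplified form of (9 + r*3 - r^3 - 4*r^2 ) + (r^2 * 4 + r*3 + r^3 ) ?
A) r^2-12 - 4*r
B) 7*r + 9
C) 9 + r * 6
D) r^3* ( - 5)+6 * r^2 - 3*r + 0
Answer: C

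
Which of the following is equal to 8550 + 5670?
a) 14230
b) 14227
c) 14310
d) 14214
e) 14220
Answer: e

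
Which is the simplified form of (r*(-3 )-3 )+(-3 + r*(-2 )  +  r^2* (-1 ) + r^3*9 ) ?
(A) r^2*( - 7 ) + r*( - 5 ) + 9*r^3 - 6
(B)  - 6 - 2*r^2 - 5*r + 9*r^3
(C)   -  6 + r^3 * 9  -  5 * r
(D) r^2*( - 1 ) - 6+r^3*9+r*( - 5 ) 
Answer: D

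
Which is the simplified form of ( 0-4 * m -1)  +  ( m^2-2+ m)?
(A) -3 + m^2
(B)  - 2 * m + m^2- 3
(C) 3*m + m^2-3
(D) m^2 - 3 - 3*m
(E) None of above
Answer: D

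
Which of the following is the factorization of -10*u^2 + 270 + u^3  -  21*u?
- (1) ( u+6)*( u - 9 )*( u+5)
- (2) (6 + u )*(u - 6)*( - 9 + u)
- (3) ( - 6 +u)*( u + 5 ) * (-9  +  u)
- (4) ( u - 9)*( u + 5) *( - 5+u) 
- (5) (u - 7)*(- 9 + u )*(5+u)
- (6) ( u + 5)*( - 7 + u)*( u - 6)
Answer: 3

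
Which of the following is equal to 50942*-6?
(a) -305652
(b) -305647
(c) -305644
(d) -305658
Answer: a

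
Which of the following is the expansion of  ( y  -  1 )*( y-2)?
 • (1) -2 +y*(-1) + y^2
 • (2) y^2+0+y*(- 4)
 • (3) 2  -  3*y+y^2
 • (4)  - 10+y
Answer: 3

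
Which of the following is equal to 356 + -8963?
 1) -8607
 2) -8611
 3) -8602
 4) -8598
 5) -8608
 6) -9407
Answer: 1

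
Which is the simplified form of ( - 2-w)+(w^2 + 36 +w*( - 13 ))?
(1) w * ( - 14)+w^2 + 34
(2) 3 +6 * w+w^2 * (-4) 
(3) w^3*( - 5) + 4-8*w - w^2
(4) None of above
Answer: 1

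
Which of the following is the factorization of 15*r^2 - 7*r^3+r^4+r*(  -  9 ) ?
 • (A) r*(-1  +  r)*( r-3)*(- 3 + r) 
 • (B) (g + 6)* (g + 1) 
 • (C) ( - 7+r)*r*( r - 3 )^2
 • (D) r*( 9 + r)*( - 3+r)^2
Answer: A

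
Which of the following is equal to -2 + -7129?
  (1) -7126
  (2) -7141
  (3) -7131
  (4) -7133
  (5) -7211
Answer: 3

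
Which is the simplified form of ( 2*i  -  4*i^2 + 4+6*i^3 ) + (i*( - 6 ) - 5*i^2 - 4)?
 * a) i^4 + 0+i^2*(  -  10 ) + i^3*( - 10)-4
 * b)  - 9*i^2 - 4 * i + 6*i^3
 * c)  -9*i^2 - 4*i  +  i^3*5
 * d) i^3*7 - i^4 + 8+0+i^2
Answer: b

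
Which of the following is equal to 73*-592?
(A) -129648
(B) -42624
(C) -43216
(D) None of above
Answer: C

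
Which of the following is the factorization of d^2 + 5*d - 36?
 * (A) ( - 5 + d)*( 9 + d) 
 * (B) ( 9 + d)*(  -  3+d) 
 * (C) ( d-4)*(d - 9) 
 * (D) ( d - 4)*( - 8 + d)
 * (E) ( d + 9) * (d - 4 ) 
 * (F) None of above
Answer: E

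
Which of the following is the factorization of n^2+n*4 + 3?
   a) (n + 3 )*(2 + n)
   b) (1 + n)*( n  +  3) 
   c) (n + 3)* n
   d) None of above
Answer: b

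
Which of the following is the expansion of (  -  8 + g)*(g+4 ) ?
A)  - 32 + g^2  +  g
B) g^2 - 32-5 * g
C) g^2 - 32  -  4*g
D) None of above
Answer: C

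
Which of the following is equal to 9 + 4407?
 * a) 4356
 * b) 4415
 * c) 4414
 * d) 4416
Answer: d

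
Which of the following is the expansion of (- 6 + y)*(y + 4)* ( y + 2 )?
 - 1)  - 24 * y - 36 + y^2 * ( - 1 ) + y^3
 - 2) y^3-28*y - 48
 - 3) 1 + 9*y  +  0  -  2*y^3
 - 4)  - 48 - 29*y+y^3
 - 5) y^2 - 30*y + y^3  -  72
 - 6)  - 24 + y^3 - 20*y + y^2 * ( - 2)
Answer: 2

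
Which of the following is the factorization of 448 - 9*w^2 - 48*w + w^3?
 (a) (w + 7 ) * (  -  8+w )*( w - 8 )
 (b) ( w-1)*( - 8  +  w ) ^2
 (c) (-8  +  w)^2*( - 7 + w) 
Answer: a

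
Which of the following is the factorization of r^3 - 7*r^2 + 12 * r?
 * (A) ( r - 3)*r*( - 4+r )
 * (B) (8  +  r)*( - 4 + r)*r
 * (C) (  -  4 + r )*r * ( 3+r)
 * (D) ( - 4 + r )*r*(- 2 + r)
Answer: A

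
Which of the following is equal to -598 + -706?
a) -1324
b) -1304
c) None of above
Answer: b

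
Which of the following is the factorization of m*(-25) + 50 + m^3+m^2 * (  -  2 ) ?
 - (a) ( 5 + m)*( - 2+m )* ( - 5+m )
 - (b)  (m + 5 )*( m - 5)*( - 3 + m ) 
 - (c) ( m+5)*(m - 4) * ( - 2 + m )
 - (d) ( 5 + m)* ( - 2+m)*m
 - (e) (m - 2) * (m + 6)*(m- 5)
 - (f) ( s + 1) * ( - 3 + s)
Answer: a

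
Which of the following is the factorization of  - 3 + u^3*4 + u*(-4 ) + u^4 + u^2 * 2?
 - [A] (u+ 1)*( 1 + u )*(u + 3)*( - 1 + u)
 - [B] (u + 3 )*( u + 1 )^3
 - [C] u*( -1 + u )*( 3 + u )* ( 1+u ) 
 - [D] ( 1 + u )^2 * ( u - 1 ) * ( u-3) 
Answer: A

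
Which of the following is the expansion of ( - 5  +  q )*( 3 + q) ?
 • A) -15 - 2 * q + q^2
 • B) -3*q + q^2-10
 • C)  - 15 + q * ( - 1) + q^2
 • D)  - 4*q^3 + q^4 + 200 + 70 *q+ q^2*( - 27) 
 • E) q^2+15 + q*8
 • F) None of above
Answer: A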